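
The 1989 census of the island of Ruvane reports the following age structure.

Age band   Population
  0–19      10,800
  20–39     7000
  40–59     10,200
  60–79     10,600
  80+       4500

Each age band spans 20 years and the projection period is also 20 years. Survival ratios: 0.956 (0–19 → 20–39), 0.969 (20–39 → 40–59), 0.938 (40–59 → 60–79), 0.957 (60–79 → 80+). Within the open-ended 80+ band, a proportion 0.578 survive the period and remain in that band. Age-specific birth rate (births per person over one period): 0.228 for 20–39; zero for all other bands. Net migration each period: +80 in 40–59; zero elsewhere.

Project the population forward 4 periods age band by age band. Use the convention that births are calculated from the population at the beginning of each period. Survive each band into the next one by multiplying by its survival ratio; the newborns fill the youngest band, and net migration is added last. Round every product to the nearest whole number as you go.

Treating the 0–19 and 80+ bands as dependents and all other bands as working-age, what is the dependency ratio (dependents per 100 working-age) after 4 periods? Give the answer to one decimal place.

459.9

Call the bands 1 to 5, youngest first.
After projecting period 1:
Births: 7000 * 0.228 = 1596
Band 2: 10800 * 0.956 = 10325
Band 3: 7000 * 0.969 = 6783
Band 4: 10200 * 0.938 = 9568
Band 5: 10600 * 0.957 + 4500 * 0.578 = 10144 + 2601 = 12745
Net migration: Band 3 + 80 → 6863
End of period: [1596, 10325, 6863, 9568, 12745]
After projecting period 2:
Births: 10325 * 0.228 = 2354
Band 2: 1596 * 0.956 = 1526
Band 3: 10325 * 0.969 = 10005
Band 4: 6863 * 0.938 = 6437
Band 5: 9568 * 0.957 + 12745 * 0.578 = 9157 + 7367 = 16524
Net migration: Band 3 + 80 → 10085
End of period: [2354, 1526, 10085, 6437, 16524]
After projecting period 3:
Births: 1526 * 0.228 = 348
Band 2: 2354 * 0.956 = 2250
Band 3: 1526 * 0.969 = 1479
Band 4: 10085 * 0.938 = 9460
Band 5: 6437 * 0.957 + 16524 * 0.578 = 6160 + 9551 = 15711
Net migration: Band 3 + 80 → 1559
End of period: [348, 2250, 1559, 9460, 15711]
After projecting period 4:
Births: 2250 * 0.228 = 513
Band 2: 348 * 0.956 = 333
Band 3: 2250 * 0.969 = 2180
Band 4: 1559 * 0.938 = 1462
Band 5: 9460 * 0.957 + 15711 * 0.578 = 9053 + 9081 = 18134
Net migration: Band 3 + 80 → 2260
End of period: [513, 333, 2260, 1462, 18134]
Dependents (band 0–19 + band 80+) = 513 + 18134 = 18647; working-age = 4055; ratio = 18647/4055 × 100 = 459.9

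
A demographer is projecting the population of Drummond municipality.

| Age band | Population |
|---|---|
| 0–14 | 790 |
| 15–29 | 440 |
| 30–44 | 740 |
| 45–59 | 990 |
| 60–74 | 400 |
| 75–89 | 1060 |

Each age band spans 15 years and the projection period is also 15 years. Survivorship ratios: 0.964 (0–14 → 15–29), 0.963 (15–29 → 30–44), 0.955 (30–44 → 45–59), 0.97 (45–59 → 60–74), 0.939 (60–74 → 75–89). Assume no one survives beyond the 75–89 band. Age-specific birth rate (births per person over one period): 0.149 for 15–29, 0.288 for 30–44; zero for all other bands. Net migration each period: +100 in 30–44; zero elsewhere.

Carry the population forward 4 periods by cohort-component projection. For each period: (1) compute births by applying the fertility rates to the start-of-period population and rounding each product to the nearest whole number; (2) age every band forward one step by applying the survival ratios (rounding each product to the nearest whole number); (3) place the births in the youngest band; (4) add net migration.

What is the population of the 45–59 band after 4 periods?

After projecting period 1:
Births: 440 × 0.149 = 66, 740 × 0.288 = 213 — total 279
15–29: 790 × 0.964 = 762
30–44: 440 × 0.963 = 424
45–59: 740 × 0.955 = 707
60–74: 990 × 0.97 = 960
75–89: 400 × 0.939 = 376
Net migration: 30–44 + 100 → 524
Giving 279 / 762 / 524 / 707 / 960 / 376.
After projecting period 2:
Births: 762 × 0.149 = 114, 524 × 0.288 = 151 — total 265
15–29: 279 × 0.964 = 269
30–44: 762 × 0.963 = 734
45–59: 524 × 0.955 = 500
60–74: 707 × 0.97 = 686
75–89: 960 × 0.939 = 901
Net migration: 30–44 + 100 → 834
Giving 265 / 269 / 834 / 500 / 686 / 901.
After projecting period 3:
Births: 269 × 0.149 = 40, 834 × 0.288 = 240 — total 280
15–29: 265 × 0.964 = 255
30–44: 269 × 0.963 = 259
45–59: 834 × 0.955 = 796
60–74: 500 × 0.97 = 485
75–89: 686 × 0.939 = 644
Net migration: 30–44 + 100 → 359
Giving 280 / 255 / 359 / 796 / 485 / 644.
After projecting period 4:
Births: 255 × 0.149 = 38, 359 × 0.288 = 103 — total 141
15–29: 280 × 0.964 = 270
30–44: 255 × 0.963 = 246
45–59: 359 × 0.955 = 343
60–74: 796 × 0.97 = 772
75–89: 485 × 0.939 = 455
Net migration: 30–44 + 100 → 346
Giving 141 / 270 / 346 / 343 / 772 / 455.

343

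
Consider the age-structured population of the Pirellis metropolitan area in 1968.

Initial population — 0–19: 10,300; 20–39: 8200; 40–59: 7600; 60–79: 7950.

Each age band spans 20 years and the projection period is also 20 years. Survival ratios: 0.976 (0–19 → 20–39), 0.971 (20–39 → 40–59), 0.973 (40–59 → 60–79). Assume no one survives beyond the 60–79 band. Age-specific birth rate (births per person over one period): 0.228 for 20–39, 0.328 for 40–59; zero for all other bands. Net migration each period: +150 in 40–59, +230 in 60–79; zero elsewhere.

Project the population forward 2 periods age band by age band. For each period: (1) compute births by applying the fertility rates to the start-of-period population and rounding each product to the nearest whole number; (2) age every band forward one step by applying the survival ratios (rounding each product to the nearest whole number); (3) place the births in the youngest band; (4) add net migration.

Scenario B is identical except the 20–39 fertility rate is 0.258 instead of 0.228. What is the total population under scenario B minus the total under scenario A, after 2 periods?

542

(Groups numbered youngest = 1 to oldest = 4.)
Period 1.
Births: 8200 × 0.228 = 1870, 7600 × 0.328 = 2493 — total 4363
Group 2: 10300 × 0.976 = 10053
Group 3: 8200 × 0.971 = 7962
Group 4: 7600 × 0.973 = 7395
Net migration: Group 3 + 150 → 8112; Group 4 + 230 → 7625
Giving 4363 / 10053 / 8112 / 7625.
Period 2.
Births: 10053 × 0.228 = 2292, 8112 × 0.328 = 2661 — total 4953
Group 2: 4363 × 0.976 = 4258
Group 3: 10053 × 0.971 = 9761
Group 4: 8112 × 0.973 = 7893
Net migration: Group 3 + 150 → 9911; Group 4 + 230 → 8123
Giving 4953 / 4258 / 9911 / 8123.
Scenario A total after 2 periods: 27245
Scenario B projection —
Period 1.
Births: 8200 × 0.258 = 2116, 7600 × 0.328 = 2493 — total 4609
Group 2: 10300 × 0.976 = 10053
Group 3: 8200 × 0.971 = 7962
Group 4: 7600 × 0.973 = 7395
Net migration: Group 3 + 150 → 8112; Group 4 + 230 → 7625
Giving 4609 / 10053 / 8112 / 7625.
Period 2.
Births: 10053 × 0.258 = 2594, 8112 × 0.328 = 2661 — total 5255
Group 2: 4609 × 0.976 = 4498
Group 3: 10053 × 0.971 = 9761
Group 4: 8112 × 0.973 = 7893
Net migration: Group 3 + 150 → 9911; Group 4 + 230 → 8123
Giving 5255 / 4498 / 9911 / 8123.
Scenario B total after 2 periods: 27787
Difference B − A = 27787 − 27245 = 542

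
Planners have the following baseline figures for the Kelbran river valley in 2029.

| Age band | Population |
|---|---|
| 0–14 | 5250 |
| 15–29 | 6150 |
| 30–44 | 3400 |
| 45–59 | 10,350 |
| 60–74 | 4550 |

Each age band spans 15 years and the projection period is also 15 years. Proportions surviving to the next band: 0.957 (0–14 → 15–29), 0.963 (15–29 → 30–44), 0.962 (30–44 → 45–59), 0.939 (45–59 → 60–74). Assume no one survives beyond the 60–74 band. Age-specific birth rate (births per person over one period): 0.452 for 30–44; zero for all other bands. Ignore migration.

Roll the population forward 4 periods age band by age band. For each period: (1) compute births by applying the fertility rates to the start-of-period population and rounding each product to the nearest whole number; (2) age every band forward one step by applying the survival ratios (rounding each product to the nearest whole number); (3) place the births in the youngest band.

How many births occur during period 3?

Period 1.
Births: 3400 × 0.452 = 1537
15–29: 5250 × 0.957 = 5024
30–44: 6150 × 0.963 = 5922
45–59: 3400 × 0.962 = 3271
60–74: 10350 × 0.939 = 9719
Giving 1537 / 5024 / 5922 / 3271 / 9719.
Period 2.
Births: 5922 × 0.452 = 2677
15–29: 1537 × 0.957 = 1471
30–44: 5024 × 0.963 = 4838
45–59: 5922 × 0.962 = 5697
60–74: 3271 × 0.939 = 3071
Giving 2677 / 1471 / 4838 / 5697 / 3071.
Period 3.
Births: 4838 × 0.452 = 2187
15–29: 2677 × 0.957 = 2562
30–44: 1471 × 0.963 = 1417
45–59: 4838 × 0.962 = 4654
60–74: 5697 × 0.939 = 5349
Giving 2187 / 2562 / 1417 / 4654 / 5349.

2187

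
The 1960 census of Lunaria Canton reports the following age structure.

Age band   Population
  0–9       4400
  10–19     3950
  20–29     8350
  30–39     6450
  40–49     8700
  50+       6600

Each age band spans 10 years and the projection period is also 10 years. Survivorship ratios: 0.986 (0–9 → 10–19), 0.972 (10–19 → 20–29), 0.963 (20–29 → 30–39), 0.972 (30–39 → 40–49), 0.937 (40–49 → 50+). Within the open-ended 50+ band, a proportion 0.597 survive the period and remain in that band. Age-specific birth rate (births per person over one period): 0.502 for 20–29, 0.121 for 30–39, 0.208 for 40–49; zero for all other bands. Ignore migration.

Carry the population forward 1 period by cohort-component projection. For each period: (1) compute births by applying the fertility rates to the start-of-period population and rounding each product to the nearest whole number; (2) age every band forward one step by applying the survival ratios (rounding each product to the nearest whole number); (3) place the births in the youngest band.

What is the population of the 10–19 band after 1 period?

4338

(Bands numbered youngest = 1 to oldest = 6.)
— Period 1 —
Births: 8350 × 0.502 = 4192 ; 6450 × 0.121 = 780 ; 8700 × 0.208 = 1810 — total 6782
Band 2: 4400 × 0.986 = 4338
Band 3: 3950 × 0.972 = 3839
Band 4: 8350 × 0.963 = 8041
Band 5: 6450 × 0.972 = 6269
Band 6: 8700 × 0.937 + 6600 × 0.597 = 8152 + 3940 = 12092
Giving 6782 / 4338 / 3839 / 8041 / 6269 / 12092.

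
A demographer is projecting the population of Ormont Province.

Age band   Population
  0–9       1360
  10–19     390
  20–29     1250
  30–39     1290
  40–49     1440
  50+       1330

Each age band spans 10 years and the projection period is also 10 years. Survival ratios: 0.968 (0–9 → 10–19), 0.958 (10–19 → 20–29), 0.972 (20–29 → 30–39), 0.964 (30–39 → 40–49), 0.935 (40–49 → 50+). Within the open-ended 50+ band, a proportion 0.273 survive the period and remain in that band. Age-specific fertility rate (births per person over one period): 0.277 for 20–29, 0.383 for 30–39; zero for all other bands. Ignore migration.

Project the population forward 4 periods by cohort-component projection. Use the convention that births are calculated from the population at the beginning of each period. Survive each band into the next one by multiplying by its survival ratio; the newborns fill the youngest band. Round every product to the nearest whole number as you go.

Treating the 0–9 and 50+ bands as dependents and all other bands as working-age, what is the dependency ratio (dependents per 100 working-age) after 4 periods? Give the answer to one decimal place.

Numbering the groups 1..6 from youngest to oldest:
After projecting period 1:
Births: 1250 * 0.277 = 346, 1290 * 0.383 = 494 → 840
Group 2: 1360 * 0.968 = 1316
Group 3: 390 * 0.958 = 374
Group 4: 1250 * 0.972 = 1215
Group 5: 1290 * 0.964 = 1244
Group 6: 1440 * 0.935 + 1330 * 0.273 = 1346 + 363 = 1709
End of period: [840, 1316, 374, 1215, 1244, 1709]
After projecting period 2:
Births: 374 * 0.277 = 104, 1215 * 0.383 = 465 → 569
Group 2: 840 * 0.968 = 813
Group 3: 1316 * 0.958 = 1261
Group 4: 374 * 0.972 = 364
Group 5: 1215 * 0.964 = 1171
Group 6: 1244 * 0.935 + 1709 * 0.273 = 1163 + 467 = 1630
End of period: [569, 813, 1261, 364, 1171, 1630]
After projecting period 3:
Births: 1261 * 0.277 = 349, 364 * 0.383 = 139 → 488
Group 2: 569 * 0.968 = 551
Group 3: 813 * 0.958 = 779
Group 4: 1261 * 0.972 = 1226
Group 5: 364 * 0.964 = 351
Group 6: 1171 * 0.935 + 1630 * 0.273 = 1095 + 445 = 1540
End of period: [488, 551, 779, 1226, 351, 1540]
After projecting period 4:
Births: 779 * 0.277 = 216, 1226 * 0.383 = 470 → 686
Group 2: 488 * 0.968 = 472
Group 3: 551 * 0.958 = 528
Group 4: 779 * 0.972 = 757
Group 5: 1226 * 0.964 = 1182
Group 6: 351 * 0.935 + 1540 * 0.273 = 328 + 420 = 748
End of period: [686, 472, 528, 757, 1182, 748]
Dependents (band 0–9 + band 50+) = 686 + 748 = 1434; working-age = 2939; ratio = 1434/2939 × 100 = 48.8

48.8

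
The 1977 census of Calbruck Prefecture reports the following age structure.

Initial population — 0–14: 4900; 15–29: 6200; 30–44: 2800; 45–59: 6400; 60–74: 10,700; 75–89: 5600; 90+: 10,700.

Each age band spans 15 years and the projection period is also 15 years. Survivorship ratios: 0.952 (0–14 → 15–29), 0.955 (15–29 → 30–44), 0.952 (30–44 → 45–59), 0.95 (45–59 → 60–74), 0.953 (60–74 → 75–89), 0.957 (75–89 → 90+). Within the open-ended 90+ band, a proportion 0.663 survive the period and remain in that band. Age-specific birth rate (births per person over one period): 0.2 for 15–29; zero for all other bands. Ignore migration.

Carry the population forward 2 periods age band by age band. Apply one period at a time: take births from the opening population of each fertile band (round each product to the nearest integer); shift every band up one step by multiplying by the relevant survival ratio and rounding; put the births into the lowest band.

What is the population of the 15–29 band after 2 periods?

1180

— Period 1 —
Births: 6200 × 0.2 = 1240
15–29: 4900 × 0.952 = 4665
30–44: 6200 × 0.955 = 5921
45–59: 2800 × 0.952 = 2666
60–74: 6400 × 0.95 = 6080
75–89: 10700 × 0.953 = 10197
90+: 5600 × 0.957 + 10700 × 0.663 = 5359 + 7094 = 12453
Population now: 0–14=1240, 15–29=4665, 30–44=5921, 45–59=2666, 60–74=6080, 75–89=10197, 90+=12453
— Period 2 —
Births: 4665 × 0.2 = 933
15–29: 1240 × 0.952 = 1180
30–44: 4665 × 0.955 = 4455
45–59: 5921 × 0.952 = 5637
60–74: 2666 × 0.95 = 2533
75–89: 6080 × 0.953 = 5794
90+: 10197 × 0.957 + 12453 × 0.663 = 9759 + 8256 = 18015
Population now: 0–14=933, 15–29=1180, 30–44=4455, 45–59=5637, 60–74=2533, 75–89=5794, 90+=18015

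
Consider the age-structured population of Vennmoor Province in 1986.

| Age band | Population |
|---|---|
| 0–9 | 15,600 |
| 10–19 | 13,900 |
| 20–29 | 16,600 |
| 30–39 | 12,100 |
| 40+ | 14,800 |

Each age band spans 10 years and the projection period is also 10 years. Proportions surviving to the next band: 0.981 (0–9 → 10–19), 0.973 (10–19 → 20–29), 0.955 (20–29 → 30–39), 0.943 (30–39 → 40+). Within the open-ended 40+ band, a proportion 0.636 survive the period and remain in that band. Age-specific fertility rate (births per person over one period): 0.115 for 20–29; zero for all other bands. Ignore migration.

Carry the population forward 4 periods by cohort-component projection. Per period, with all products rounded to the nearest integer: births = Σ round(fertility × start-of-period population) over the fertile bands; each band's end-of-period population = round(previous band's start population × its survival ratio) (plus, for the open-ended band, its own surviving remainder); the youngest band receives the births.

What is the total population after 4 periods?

37673

After projecting period 1:
Births: 16600 × 0.115 = 1909
10–19: 15600 × 0.981 = 15304
20–29: 13900 × 0.973 = 13525
30–39: 16600 × 0.955 = 15853
40+: 12100 × 0.943 + 14800 × 0.636 = 11410 + 9413 = 20823
End of period: [1909, 15304, 13525, 15853, 20823]
After projecting period 2:
Births: 13525 × 0.115 = 1555
10–19: 1909 × 0.981 = 1873
20–29: 15304 × 0.973 = 14891
30–39: 13525 × 0.955 = 12916
40+: 15853 × 0.943 + 20823 × 0.636 = 14949 + 13243 = 28192
End of period: [1555, 1873, 14891, 12916, 28192]
After projecting period 3:
Births: 14891 × 0.115 = 1712
10–19: 1555 × 0.981 = 1525
20–29: 1873 × 0.973 = 1822
30–39: 14891 × 0.955 = 14221
40+: 12916 × 0.943 + 28192 × 0.636 = 12180 + 17930 = 30110
End of period: [1712, 1525, 1822, 14221, 30110]
After projecting period 4:
Births: 1822 × 0.115 = 210
10–19: 1712 × 0.981 = 1679
20–29: 1525 × 0.973 = 1484
30–39: 1822 × 0.955 = 1740
40+: 14221 × 0.943 + 30110 × 0.636 = 13410 + 19150 = 32560
End of period: [210, 1679, 1484, 1740, 32560]
Total after period 4: 210 + 1679 + 1484 + 1740 + 32560 = 37673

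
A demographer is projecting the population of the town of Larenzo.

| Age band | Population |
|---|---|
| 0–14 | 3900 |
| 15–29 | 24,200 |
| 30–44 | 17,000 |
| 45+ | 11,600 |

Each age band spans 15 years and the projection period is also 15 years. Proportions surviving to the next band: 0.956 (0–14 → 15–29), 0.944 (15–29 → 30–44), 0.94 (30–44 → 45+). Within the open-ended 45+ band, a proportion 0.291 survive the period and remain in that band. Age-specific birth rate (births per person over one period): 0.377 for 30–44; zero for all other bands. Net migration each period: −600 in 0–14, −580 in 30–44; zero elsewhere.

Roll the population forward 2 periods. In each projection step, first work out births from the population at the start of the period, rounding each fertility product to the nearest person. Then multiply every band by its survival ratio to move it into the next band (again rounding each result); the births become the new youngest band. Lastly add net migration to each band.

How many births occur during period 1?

6409

Call the groups 1 to 4, youngest first.
After projecting period 1:
Births: 17000 * 0.377 = 6409
Group 2: 3900 * 0.956 = 3728
Group 3: 24200 * 0.944 = 22845
Group 4: 17000 * 0.94 + 11600 * 0.291 = 15980 + 3376 = 19356
Net migration: Group 1 − 600 → 5809; Group 3 − 580 → 22265
Giving 5809 / 3728 / 22265 / 19356.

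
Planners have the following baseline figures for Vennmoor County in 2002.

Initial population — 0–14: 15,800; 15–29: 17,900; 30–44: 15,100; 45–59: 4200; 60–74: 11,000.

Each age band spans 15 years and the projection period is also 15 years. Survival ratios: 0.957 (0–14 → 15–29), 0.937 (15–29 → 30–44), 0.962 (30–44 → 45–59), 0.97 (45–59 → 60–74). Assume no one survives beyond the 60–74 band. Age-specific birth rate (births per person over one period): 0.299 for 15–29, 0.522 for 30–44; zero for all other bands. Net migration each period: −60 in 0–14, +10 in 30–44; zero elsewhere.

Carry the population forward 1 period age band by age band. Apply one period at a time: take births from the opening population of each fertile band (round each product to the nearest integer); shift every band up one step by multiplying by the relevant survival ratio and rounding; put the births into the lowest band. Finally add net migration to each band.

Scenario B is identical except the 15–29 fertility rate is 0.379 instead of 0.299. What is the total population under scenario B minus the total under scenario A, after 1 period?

1432

Numbering the bands 1..5 from youngest to oldest:
Period 1:
Births: 17900 * 0.299 = 5352 ; 15100 * 0.522 = 7882 → 13234
Band 2: 15800 * 0.957 = 15121
Band 3: 17900 * 0.937 = 16772
Band 4: 15100 * 0.962 = 14526
Band 5: 4200 * 0.97 = 4074
Net migration: Band 1 − 60 → 13174; Band 3 + 10 → 16782
Population now: 0–14=13174, 15–29=15121, 30–44=16782, 45–59=14526, 60–74=4074
Scenario A total after 1 period: 63677
Scenario B projection —
Period 1:
Births: 17900 * 0.379 = 6784 ; 15100 * 0.522 = 7882 → 14666
Band 2: 15800 * 0.957 = 15121
Band 3: 17900 * 0.937 = 16772
Band 4: 15100 * 0.962 = 14526
Band 5: 4200 * 0.97 = 4074
Net migration: Band 1 − 60 → 14606; Band 3 + 10 → 16782
Population now: 0–14=14606, 15–29=15121, 30–44=16782, 45–59=14526, 60–74=4074
Scenario B total after 1 period: 65109
Difference B − A = 65109 − 63677 = 1432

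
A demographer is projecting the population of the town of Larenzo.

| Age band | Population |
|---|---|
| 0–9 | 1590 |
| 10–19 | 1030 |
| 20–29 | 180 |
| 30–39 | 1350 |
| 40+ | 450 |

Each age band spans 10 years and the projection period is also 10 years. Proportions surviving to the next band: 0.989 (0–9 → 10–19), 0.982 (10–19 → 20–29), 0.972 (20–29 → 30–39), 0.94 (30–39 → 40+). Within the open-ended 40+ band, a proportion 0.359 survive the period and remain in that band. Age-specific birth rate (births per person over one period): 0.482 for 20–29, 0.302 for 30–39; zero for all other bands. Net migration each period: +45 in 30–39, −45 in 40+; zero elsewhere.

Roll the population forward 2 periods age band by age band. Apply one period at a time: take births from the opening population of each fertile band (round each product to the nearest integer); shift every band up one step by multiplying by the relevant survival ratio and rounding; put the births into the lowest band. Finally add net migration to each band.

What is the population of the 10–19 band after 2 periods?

490

Call the groups 1 to 5, youngest first.
— Period 1 —
Births: 180 × 0.482 = 87 ; 1350 × 0.302 = 408 → 495
Group 2: 1590 × 0.989 = 1573
Group 3: 1030 × 0.982 = 1011
Group 4: 180 × 0.972 = 175
Group 5: 1350 × 0.94 + 450 × 0.359 = 1269 + 162 = 1431
Net migration: Group 4 + 45 → 220; Group 5 − 45 → 1386
Giving 495 / 1573 / 1011 / 220 / 1386.
— Period 2 —
Births: 1011 × 0.482 = 487 ; 220 × 0.302 = 66 → 553
Group 2: 495 × 0.989 = 490
Group 3: 1573 × 0.982 = 1545
Group 4: 1011 × 0.972 = 983
Group 5: 220 × 0.94 + 1386 × 0.359 = 207 + 498 = 705
Net migration: Group 4 + 45 → 1028; Group 5 − 45 → 660
Giving 553 / 490 / 1545 / 1028 / 660.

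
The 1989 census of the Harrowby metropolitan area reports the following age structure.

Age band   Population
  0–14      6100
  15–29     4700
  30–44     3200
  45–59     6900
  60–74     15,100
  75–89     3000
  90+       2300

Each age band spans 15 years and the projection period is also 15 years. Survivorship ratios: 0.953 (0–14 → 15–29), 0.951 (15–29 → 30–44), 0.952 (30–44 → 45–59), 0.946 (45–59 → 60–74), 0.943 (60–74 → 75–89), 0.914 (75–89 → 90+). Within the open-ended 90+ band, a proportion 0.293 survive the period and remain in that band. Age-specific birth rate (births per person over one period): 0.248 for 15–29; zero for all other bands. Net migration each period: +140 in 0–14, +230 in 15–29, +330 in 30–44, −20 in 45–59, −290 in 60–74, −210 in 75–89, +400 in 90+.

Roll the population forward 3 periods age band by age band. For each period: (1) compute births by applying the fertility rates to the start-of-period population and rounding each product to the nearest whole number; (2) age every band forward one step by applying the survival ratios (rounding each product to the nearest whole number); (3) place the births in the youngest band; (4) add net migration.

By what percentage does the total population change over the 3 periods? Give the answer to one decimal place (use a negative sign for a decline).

Period 1.
Births: 4700 * 0.248 = 1166
15–29: 6100 * 0.953 = 5813
30–44: 4700 * 0.951 = 4470
45–59: 3200 * 0.952 = 3046
60–74: 6900 * 0.946 = 6527
75–89: 15100 * 0.943 = 14239
90+: 3000 * 0.914 + 2300 * 0.293 = 2742 + 674 = 3416
Net migration: 0–14 + 140 → 1306; 15–29 + 230 → 6043; 30–44 + 330 → 4800; 45–59 − 20 → 3026; 60–74 − 290 → 6237; 75–89 − 210 → 14029; 90+ + 400 → 3816
Population now: 0–14=1306, 15–29=6043, 30–44=4800, 45–59=3026, 60–74=6237, 75–89=14029, 90+=3816
Period 2.
Births: 6043 * 0.248 = 1499
15–29: 1306 * 0.953 = 1245
30–44: 6043 * 0.951 = 5747
45–59: 4800 * 0.952 = 4570
60–74: 3026 * 0.946 = 2863
75–89: 6237 * 0.943 = 5881
90+: 14029 * 0.914 + 3816 * 0.293 = 12823 + 1118 = 13941
Net migration: 0–14 + 140 → 1639; 15–29 + 230 → 1475; 30–44 + 330 → 6077; 45–59 − 20 → 4550; 60–74 − 290 → 2573; 75–89 − 210 → 5671; 90+ + 400 → 14341
Population now: 0–14=1639, 15–29=1475, 30–44=6077, 45–59=4550, 60–74=2573, 75–89=5671, 90+=14341
Period 3.
Births: 1475 * 0.248 = 366
15–29: 1639 * 0.953 = 1562
30–44: 1475 * 0.951 = 1403
45–59: 6077 * 0.952 = 5785
60–74: 4550 * 0.946 = 4304
75–89: 2573 * 0.943 = 2426
90+: 5671 * 0.914 + 14341 * 0.293 = 5183 + 4202 = 9385
Net migration: 0–14 + 140 → 506; 15–29 + 230 → 1792; 30–44 + 330 → 1733; 45–59 − 20 → 5765; 60–74 − 290 → 4014; 75–89 − 210 → 2216; 90+ + 400 → 9785
Population now: 0–14=506, 15–29=1792, 30–44=1733, 45–59=5765, 60–74=4014, 75–89=2216, 90+=9785
Total: 41300 → 25811; change = -15489; percentage change = -37.5%

-37.5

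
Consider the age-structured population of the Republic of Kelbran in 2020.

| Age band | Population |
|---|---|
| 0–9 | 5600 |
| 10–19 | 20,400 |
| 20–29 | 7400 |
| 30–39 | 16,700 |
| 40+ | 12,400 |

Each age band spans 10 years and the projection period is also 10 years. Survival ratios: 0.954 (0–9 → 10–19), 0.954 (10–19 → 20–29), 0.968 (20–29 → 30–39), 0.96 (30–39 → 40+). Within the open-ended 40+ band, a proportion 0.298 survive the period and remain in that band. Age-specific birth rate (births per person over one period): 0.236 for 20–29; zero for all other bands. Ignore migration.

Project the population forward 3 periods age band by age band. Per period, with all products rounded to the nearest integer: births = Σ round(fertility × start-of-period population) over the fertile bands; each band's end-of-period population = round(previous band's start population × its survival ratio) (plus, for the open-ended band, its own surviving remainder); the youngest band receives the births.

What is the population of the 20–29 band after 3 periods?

1589

After projecting period 1:
Births: 7400 × 0.236 = 1746
10–19: 5600 × 0.954 = 5342
20–29: 20400 × 0.954 = 19462
30–39: 7400 × 0.968 = 7163
40+: 16700 × 0.96 + 12400 × 0.298 = 16032 + 3695 = 19727
→ [1746, 5342, 19462, 7163, 19727]
After projecting period 2:
Births: 19462 × 0.236 = 4593
10–19: 1746 × 0.954 = 1666
20–29: 5342 × 0.954 = 5096
30–39: 19462 × 0.968 = 18839
40+: 7163 × 0.96 + 19727 × 0.298 = 6876 + 5879 = 12755
→ [4593, 1666, 5096, 18839, 12755]
After projecting period 3:
Births: 5096 × 0.236 = 1203
10–19: 4593 × 0.954 = 4382
20–29: 1666 × 0.954 = 1589
30–39: 5096 × 0.968 = 4933
40+: 18839 × 0.96 + 12755 × 0.298 = 18085 + 3801 = 21886
→ [1203, 4382, 1589, 4933, 21886]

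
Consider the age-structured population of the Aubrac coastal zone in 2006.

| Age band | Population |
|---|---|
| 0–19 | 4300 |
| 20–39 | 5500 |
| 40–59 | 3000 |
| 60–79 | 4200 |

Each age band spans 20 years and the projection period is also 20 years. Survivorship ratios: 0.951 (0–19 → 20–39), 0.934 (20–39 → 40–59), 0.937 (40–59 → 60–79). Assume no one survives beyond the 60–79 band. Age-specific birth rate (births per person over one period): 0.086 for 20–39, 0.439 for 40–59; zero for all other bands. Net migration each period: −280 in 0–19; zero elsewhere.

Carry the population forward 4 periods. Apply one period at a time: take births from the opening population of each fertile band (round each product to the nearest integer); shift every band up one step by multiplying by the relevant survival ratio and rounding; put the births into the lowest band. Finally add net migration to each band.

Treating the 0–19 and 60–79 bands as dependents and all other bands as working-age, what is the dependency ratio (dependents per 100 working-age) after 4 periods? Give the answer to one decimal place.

50.0

— Period 1 —
Births: 5500 * 0.086 = 473 ; 3000 * 0.439 = 1317 → 1790
20–39: 4300 * 0.951 = 4089
40–59: 5500 * 0.934 = 5137
60–79: 3000 * 0.937 = 2811
Net migration: 0–19 − 280 → 1510
End of period: [1510, 4089, 5137, 2811]
— Period 2 —
Births: 4089 * 0.086 = 352 ; 5137 * 0.439 = 2255 → 2607
20–39: 1510 * 0.951 = 1436
40–59: 4089 * 0.934 = 3819
60–79: 5137 * 0.937 = 4813
Net migration: 0–19 − 280 → 2327
End of period: [2327, 1436, 3819, 4813]
— Period 3 —
Births: 1436 * 0.086 = 123 ; 3819 * 0.439 = 1677 → 1800
20–39: 2327 * 0.951 = 2213
40–59: 1436 * 0.934 = 1341
60–79: 3819 * 0.937 = 3578
Net migration: 0–19 − 280 → 1520
End of period: [1520, 2213, 1341, 3578]
— Period 4 —
Births: 2213 * 0.086 = 190 ; 1341 * 0.439 = 589 → 779
20–39: 1520 * 0.951 = 1446
40–59: 2213 * 0.934 = 2067
60–79: 1341 * 0.937 = 1257
Net migration: 0–19 − 280 → 499
End of period: [499, 1446, 2067, 1257]
Dependents (band 0–19 + band 60–79) = 499 + 1257 = 1756; working-age = 3513; ratio = 1756/3513 × 100 = 50.0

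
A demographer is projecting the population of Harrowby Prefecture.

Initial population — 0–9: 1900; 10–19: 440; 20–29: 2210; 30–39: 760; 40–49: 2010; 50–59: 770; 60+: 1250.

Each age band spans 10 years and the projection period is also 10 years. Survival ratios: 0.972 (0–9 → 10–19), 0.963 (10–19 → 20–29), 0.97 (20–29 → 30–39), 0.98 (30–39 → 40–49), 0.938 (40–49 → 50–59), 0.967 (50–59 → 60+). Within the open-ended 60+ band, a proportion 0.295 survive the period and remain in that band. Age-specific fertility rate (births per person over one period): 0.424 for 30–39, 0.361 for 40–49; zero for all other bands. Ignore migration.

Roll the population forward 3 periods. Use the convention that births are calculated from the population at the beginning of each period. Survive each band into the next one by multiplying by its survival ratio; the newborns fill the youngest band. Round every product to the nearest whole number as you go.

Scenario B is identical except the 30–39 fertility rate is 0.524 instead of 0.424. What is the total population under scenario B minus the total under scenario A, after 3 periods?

321

Period 1:
Births: 760 * 0.424 = 322  |  2010 * 0.361 = 726 → total 1048
10–19: 1900 * 0.972 = 1847
20–29: 440 * 0.963 = 424
30–39: 2210 * 0.97 = 2144
40–49: 760 * 0.98 = 745
50–59: 2010 * 0.938 = 1885
60+: 770 * 0.967 + 1250 * 0.295 = 745 + 369 = 1114
Giving 1048 / 1847 / 424 / 2144 / 745 / 1885 / 1114.
Period 2:
Births: 2144 * 0.424 = 909  |  745 * 0.361 = 269 → total 1178
10–19: 1048 * 0.972 = 1019
20–29: 1847 * 0.963 = 1779
30–39: 424 * 0.97 = 411
40–49: 2144 * 0.98 = 2101
50–59: 745 * 0.938 = 699
60+: 1885 * 0.967 + 1114 * 0.295 = 1823 + 329 = 2152
Giving 1178 / 1019 / 1779 / 411 / 2101 / 699 / 2152.
Period 3:
Births: 411 * 0.424 = 174  |  2101 * 0.361 = 758 → total 932
10–19: 1178 * 0.972 = 1145
20–29: 1019 * 0.963 = 981
30–39: 1779 * 0.97 = 1726
40–49: 411 * 0.98 = 403
50–59: 2101 * 0.938 = 1971
60+: 699 * 0.967 + 2152 * 0.295 = 676 + 635 = 1311
Giving 932 / 1145 / 981 / 1726 / 403 / 1971 / 1311.
Scenario A total after 3 periods: 8469
Scenario B projection —
Period 1:
Births: 760 * 0.524 = 398  |  2010 * 0.361 = 726 → total 1124
10–19: 1900 * 0.972 = 1847
20–29: 440 * 0.963 = 424
30–39: 2210 * 0.97 = 2144
40–49: 760 * 0.98 = 745
50–59: 2010 * 0.938 = 1885
60+: 770 * 0.967 + 1250 * 0.295 = 745 + 369 = 1114
Giving 1124 / 1847 / 424 / 2144 / 745 / 1885 / 1114.
Period 2:
Births: 2144 * 0.524 = 1123  |  745 * 0.361 = 269 → total 1392
10–19: 1124 * 0.972 = 1093
20–29: 1847 * 0.963 = 1779
30–39: 424 * 0.97 = 411
40–49: 2144 * 0.98 = 2101
50–59: 745 * 0.938 = 699
60+: 1885 * 0.967 + 1114 * 0.295 = 1823 + 329 = 2152
Giving 1392 / 1093 / 1779 / 411 / 2101 / 699 / 2152.
Period 3:
Births: 411 * 0.524 = 215  |  2101 * 0.361 = 758 → total 973
10–19: 1392 * 0.972 = 1353
20–29: 1093 * 0.963 = 1053
30–39: 1779 * 0.97 = 1726
40–49: 411 * 0.98 = 403
50–59: 2101 * 0.938 = 1971
60+: 699 * 0.967 + 2152 * 0.295 = 676 + 635 = 1311
Giving 973 / 1353 / 1053 / 1726 / 403 / 1971 / 1311.
Scenario B total after 3 periods: 8790
Difference B − A = 8790 − 8469 = 321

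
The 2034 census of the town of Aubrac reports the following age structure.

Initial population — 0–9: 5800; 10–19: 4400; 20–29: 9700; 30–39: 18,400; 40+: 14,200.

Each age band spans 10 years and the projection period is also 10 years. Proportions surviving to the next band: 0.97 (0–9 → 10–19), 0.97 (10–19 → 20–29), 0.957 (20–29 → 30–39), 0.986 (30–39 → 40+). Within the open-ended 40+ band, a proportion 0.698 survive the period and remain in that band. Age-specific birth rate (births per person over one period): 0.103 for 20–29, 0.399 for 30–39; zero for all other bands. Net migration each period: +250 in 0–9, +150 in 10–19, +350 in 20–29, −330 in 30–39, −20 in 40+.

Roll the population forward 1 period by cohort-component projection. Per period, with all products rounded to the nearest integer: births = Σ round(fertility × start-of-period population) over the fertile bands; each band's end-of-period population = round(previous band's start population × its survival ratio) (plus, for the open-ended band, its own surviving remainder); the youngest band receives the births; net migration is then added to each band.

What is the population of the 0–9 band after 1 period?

8591

Numbering the groups 1..5 from youngest to oldest:
— Period 1 —
Births: 9700 × 0.103 = 999, 18400 × 0.399 = 7342 → total 8341
Group 2: 5800 × 0.97 = 5626
Group 3: 4400 × 0.97 = 4268
Group 4: 9700 × 0.957 = 9283
Group 5: 18400 × 0.986 + 14200 × 0.698 = 18142 + 9912 = 28054
Net migration: Group 1 + 250 → 8591; Group 2 + 150 → 5776; Group 3 + 350 → 4618; Group 4 − 330 → 8953; Group 5 − 20 → 28034
End of period: [8591, 5776, 4618, 8953, 28034]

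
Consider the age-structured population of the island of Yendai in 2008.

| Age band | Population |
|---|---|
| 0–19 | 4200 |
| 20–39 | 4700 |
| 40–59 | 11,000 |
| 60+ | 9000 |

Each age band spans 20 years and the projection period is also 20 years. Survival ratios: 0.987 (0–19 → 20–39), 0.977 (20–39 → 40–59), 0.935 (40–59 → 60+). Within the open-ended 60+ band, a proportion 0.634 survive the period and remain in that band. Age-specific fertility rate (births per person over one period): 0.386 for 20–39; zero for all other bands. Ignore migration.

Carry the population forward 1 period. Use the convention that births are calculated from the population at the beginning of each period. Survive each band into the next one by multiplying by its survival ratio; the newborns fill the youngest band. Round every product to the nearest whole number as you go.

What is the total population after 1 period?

26542

Period 1.
Births: 4700 * 0.386 = 1814
20–39: 4200 * 0.987 = 4145
40–59: 4700 * 0.977 = 4592
60+: 11000 * 0.935 + 9000 * 0.634 = 10285 + 5706 = 15991
End of period: [1814, 4145, 4592, 15991]
Total after period 1: 1814 + 4145 + 4592 + 15991 = 26542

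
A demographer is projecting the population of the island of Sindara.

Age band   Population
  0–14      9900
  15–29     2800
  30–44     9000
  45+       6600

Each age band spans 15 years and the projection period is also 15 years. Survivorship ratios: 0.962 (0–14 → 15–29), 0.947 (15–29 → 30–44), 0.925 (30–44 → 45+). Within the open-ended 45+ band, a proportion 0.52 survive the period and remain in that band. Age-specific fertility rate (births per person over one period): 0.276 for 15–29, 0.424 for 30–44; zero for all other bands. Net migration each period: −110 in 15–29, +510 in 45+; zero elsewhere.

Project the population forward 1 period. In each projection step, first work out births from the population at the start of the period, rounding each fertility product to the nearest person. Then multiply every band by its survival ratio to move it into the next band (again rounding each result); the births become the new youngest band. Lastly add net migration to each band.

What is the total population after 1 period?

28922

Period 1:
Births: 2800 × 0.276 = 773  |  9000 × 0.424 = 3816 — total 4589
15–29: 9900 × 0.962 = 9524
30–44: 2800 × 0.947 = 2652
45+: 9000 × 0.925 + 6600 × 0.52 = 8325 + 3432 = 11757
Net migration: 15–29 − 110 → 9414; 45+ + 510 → 12267
Giving 4589 / 9414 / 2652 / 12267.
Total after period 1: 4589 + 9414 + 2652 + 12267 = 28922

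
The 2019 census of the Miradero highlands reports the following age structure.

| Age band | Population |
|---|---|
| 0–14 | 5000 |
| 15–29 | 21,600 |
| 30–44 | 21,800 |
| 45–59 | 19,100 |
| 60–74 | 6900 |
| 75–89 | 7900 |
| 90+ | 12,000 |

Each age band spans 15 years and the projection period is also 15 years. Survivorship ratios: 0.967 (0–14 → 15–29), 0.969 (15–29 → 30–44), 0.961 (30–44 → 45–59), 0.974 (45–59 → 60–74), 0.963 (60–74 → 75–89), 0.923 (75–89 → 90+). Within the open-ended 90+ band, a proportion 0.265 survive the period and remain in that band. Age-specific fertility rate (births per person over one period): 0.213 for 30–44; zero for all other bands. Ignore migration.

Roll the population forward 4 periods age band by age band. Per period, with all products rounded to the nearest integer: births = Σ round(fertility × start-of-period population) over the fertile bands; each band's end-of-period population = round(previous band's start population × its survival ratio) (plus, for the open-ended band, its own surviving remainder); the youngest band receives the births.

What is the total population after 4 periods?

56646

Period 1.
Births: 21800 × 0.213 = 4643
15–29: 5000 × 0.967 = 4835
30–44: 21600 × 0.969 = 20930
45–59: 21800 × 0.961 = 20950
60–74: 19100 × 0.974 = 18603
75–89: 6900 × 0.963 = 6645
90+: 7900 × 0.923 + 12000 × 0.265 = 7292 + 3180 = 10472
Population now: 0–14=4643, 15–29=4835, 30–44=20930, 45–59=20950, 60–74=18603, 75–89=6645, 90+=10472
Period 2.
Births: 20930 × 0.213 = 4458
15–29: 4643 × 0.967 = 4490
30–44: 4835 × 0.969 = 4685
45–59: 20930 × 0.961 = 20114
60–74: 20950 × 0.974 = 20405
75–89: 18603 × 0.963 = 17915
90+: 6645 × 0.923 + 10472 × 0.265 = 6133 + 2775 = 8908
Population now: 0–14=4458, 15–29=4490, 30–44=4685, 45–59=20114, 60–74=20405, 75–89=17915, 90+=8908
Period 3.
Births: 4685 × 0.213 = 998
15–29: 4458 × 0.967 = 4311
30–44: 4490 × 0.969 = 4351
45–59: 4685 × 0.961 = 4502
60–74: 20114 × 0.974 = 19591
75–89: 20405 × 0.963 = 19650
90+: 17915 × 0.923 + 8908 × 0.265 = 16536 + 2361 = 18897
Population now: 0–14=998, 15–29=4311, 30–44=4351, 45–59=4502, 60–74=19591, 75–89=19650, 90+=18897
Period 4.
Births: 4351 × 0.213 = 927
15–29: 998 × 0.967 = 965
30–44: 4311 × 0.969 = 4177
45–59: 4351 × 0.961 = 4181
60–74: 4502 × 0.974 = 4385
75–89: 19591 × 0.963 = 18866
90+: 19650 × 0.923 + 18897 × 0.265 = 18137 + 5008 = 23145
Population now: 0–14=927, 15–29=965, 30–44=4177, 45–59=4181, 60–74=4385, 75–89=18866, 90+=23145
Total after period 4: 927 + 965 + 4177 + 4181 + 4385 + 18866 + 23145 = 56646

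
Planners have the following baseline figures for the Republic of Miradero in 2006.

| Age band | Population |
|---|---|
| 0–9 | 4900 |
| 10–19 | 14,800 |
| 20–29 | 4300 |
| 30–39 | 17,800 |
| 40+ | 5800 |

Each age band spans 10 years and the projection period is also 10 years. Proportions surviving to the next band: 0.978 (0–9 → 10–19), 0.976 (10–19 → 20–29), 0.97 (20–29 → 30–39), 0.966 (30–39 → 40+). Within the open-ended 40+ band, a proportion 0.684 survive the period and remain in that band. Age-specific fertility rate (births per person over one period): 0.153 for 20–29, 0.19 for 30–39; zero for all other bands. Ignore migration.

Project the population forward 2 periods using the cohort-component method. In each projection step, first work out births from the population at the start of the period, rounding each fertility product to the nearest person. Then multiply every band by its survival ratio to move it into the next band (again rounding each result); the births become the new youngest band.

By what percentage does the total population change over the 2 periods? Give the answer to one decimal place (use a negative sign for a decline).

After projecting period 1:
Births: 4300 × 0.153 = 658 ; 17800 × 0.19 = 3382 ⇒ total 4040
10–19: 4900 × 0.978 = 4792
20–29: 14800 × 0.976 = 14445
30–39: 4300 × 0.97 = 4171
40+: 17800 × 0.966 + 5800 × 0.684 = 17195 + 3967 = 21162
Population now: 0–9=4040, 10–19=4792, 20–29=14445, 30–39=4171, 40+=21162
After projecting period 2:
Births: 14445 × 0.153 = 2210 ; 4171 × 0.19 = 792 ⇒ total 3002
10–19: 4040 × 0.978 = 3951
20–29: 4792 × 0.976 = 4677
30–39: 14445 × 0.97 = 14012
40+: 4171 × 0.966 + 21162 × 0.684 = 4029 + 14475 = 18504
Population now: 0–9=3002, 10–19=3951, 20–29=4677, 30–39=14012, 40+=18504
Total: 47600 → 44146; change = -3454; percentage change = -7.3%

-7.3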